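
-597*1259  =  -751623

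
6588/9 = 732= 732.00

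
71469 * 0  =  0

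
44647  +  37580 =82227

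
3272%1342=588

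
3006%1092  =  822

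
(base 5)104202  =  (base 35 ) 302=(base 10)3677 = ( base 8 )7135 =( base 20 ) 93H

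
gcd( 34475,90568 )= 1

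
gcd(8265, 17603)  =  29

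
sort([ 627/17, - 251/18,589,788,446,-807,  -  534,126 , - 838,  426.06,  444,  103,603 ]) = [ - 838, - 807,-534,-251/18,627/17, 103,  126 , 426.06,444, 446, 589,  603,788]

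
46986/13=46986/13 = 3614.31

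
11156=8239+2917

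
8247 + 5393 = 13640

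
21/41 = 21/41 = 0.51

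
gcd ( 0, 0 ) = 0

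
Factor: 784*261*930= 190300320= 2^5 * 3^3*5^1 * 7^2*29^1 * 31^1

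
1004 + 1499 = 2503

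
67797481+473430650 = 541228131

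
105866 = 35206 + 70660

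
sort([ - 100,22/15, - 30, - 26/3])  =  [ - 100, - 30,- 26/3,22/15 ] 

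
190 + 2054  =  2244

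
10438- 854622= - 844184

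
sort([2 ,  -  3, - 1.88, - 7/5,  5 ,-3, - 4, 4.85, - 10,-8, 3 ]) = [ - 10,-8, - 4 , - 3 , - 3, - 1.88,-7/5,2,3,4.85, 5] 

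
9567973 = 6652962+2915011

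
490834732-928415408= - 437580676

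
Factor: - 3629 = -19^1 * 191^1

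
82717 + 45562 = 128279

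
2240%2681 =2240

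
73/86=73/86 =0.85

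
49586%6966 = 824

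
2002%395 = 27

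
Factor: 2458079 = 13^1*23^1*8221^1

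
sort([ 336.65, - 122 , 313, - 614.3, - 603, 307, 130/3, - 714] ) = [  -  714, - 614.3, - 603, - 122, 130/3,307,313,336.65 ]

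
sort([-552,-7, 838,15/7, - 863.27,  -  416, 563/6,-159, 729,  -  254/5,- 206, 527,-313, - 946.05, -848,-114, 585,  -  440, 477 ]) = [-946.05, - 863.27,-848, - 552, - 440, -416, - 313,-206, - 159, - 114,  -  254/5, - 7,  15/7,563/6, 477,527, 585, 729, 838 ]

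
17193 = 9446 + 7747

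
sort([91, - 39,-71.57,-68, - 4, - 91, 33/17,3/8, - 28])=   [ - 91, - 71.57, - 68, - 39, - 28, - 4,3/8,  33/17,91]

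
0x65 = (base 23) 49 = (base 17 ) 5G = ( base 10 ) 101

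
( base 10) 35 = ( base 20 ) 1f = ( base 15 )25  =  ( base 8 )43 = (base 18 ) 1h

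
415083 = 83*5001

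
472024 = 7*67432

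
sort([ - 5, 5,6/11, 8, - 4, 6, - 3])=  [- 5,  -  4, - 3, 6/11,5,  6, 8 ] 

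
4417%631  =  0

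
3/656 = 3/656  =  0.00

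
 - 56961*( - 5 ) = 284805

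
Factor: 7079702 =2^1 * 7^1 *505693^1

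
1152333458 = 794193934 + 358139524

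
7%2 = 1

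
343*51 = 17493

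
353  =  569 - 216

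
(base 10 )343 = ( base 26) d5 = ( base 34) a3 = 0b101010111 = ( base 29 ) bo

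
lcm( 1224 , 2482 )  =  89352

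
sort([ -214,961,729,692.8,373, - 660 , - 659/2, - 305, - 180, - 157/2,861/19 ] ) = [-660, - 659/2, - 305, - 214, - 180,  -  157/2,861/19,373,692.8,729,961]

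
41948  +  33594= 75542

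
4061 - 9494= - 5433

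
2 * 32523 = 65046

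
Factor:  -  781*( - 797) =622457  =  11^1*71^1 * 797^1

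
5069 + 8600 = 13669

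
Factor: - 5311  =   - 47^1*113^1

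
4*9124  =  36496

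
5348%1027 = 213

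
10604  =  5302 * 2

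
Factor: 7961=19^1*419^1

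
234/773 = 234/773 = 0.30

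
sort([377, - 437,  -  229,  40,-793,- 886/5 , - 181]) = [ - 793,  -  437,  -  229, - 181, - 886/5,40,377]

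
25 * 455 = 11375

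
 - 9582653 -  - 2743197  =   - 6839456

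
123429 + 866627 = 990056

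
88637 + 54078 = 142715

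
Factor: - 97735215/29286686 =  - 2^(  -  1)*3^1 * 5^1 *11^( - 1)*13^ (-2)*571^1 * 7877^(-1 )  *  11411^1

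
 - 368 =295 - 663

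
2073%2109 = 2073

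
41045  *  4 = 164180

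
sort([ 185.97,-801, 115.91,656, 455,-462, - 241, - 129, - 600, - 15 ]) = [-801, - 600, - 462,-241, - 129,- 15 , 115.91,  185.97,  455, 656]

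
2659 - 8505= - 5846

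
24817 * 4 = 99268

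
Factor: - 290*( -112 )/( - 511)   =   - 4640/73 = - 2^5 *5^1*29^1*73^ ( -1 ) 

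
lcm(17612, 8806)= 17612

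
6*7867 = 47202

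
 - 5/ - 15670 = 1/3134 = 0.00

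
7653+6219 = 13872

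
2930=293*10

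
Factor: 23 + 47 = 2^1*5^1*7^1 = 70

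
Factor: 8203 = 13^1 * 631^1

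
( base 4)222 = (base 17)28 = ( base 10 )42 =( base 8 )52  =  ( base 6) 110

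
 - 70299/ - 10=7029  +  9/10= 7029.90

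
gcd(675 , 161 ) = 1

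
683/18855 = 683/18855 = 0.04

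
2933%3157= 2933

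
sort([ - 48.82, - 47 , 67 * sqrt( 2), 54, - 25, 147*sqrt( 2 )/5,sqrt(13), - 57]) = [-57,-48.82, - 47, - 25, sqrt(13 ),147*sqrt(2)/5,  54,  67*sqrt( 2 )]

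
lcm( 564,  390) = 36660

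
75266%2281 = 2274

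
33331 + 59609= 92940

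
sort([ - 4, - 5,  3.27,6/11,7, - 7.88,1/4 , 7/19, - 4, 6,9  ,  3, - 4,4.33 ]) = [ - 7.88, - 5, -4,  -  4, - 4,1/4,7/19 , 6/11 , 3,3.27,4.33,6,7,9]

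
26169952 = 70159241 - 43989289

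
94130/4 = 23532 + 1/2 = 23532.50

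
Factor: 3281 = 17^1*193^1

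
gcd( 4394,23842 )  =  26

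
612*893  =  546516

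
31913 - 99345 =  - 67432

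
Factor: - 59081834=-2^1*7^1*17^1*248243^1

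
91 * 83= 7553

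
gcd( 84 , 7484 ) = 4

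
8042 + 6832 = 14874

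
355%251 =104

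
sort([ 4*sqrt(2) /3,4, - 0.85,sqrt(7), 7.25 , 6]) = [ - 0.85, 4*sqrt(2 )/3 , sqrt(7 ), 4, 6, 7.25 ]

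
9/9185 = 9/9185 =0.00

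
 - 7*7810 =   -  54670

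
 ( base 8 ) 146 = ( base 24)46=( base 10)102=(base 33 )33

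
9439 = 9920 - 481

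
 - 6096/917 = -6096/917 = - 6.65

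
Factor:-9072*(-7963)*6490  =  468839780640 = 2^5 * 3^4 * 5^1*7^1*11^1*59^1*7963^1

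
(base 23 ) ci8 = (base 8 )15162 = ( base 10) 6770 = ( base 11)50a5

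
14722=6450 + 8272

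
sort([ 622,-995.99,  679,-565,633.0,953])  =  [-995.99, - 565,622,633.0,679, 953] 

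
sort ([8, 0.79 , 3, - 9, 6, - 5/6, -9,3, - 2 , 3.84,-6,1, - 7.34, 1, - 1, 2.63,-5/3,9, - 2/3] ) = [ - 9, - 9,-7.34, - 6, - 2, - 5/3, - 1,-5/6, - 2/3,  0.79,1,1,2.63,  3,3, 3.84,6,8,9 ]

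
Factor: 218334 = 2^1 * 3^1*36389^1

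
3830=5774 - 1944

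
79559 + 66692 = 146251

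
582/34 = 17 + 2/17 = 17.12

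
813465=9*90385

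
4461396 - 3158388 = 1303008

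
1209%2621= 1209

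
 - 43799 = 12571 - 56370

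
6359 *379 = 2410061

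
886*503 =445658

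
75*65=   4875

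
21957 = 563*39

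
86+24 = 110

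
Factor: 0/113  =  0^1 = 0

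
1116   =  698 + 418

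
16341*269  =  4395729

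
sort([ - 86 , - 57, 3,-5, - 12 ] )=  [-86, - 57,-12 ,-5, 3 ] 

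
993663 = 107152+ 886511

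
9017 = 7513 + 1504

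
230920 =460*502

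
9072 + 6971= 16043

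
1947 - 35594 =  - 33647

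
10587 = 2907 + 7680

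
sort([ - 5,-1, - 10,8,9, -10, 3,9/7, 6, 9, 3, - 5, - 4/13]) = [ - 10, - 10, - 5  ,  -  5,  -  1, - 4/13 , 9/7, 3,  3, 6,8,9,9]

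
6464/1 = 6464 = 6464.00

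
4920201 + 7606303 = 12526504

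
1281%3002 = 1281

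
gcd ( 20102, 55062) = 874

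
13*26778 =348114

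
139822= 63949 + 75873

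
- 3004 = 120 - 3124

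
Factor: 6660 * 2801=18654660=   2^2*3^2*5^1*37^1*2801^1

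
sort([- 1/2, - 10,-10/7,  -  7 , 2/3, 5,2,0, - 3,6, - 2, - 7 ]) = [- 10,  -  7, - 7, - 3,  -  2,-10/7, - 1/2,0,2/3,2,5,6]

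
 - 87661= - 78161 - 9500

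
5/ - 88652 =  -5/88652= - 0.00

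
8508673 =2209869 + 6298804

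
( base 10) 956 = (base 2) 1110111100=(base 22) 1la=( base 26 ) 1ak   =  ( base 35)RB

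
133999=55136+78863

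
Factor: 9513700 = 2^2*5^2*7^1*13591^1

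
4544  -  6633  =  -2089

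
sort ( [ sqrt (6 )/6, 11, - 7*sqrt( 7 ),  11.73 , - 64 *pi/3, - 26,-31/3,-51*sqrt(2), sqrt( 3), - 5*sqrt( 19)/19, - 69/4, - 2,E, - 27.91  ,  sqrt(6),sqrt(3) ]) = [ - 51 * sqrt (2 ), - 64 *pi/3, - 27.91, - 26,-7*sqrt (7 ), - 69/4,-31/3, - 2, - 5*sqrt( 19 ) /19,sqrt ( 6)/6,sqrt( 3),  sqrt ( 3), sqrt(6 ),E,  11, 11.73]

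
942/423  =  2 + 32/141 = 2.23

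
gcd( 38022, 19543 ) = 1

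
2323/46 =101/2 = 50.50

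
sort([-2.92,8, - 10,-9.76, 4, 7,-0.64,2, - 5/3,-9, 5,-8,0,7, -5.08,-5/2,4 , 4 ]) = [ - 10, - 9.76,-9, - 8, - 5.08, - 2.92 ,-5/2, - 5/3, -0.64,0, 2, 4,4,4,  5,7, 7, 8 ] 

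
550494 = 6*91749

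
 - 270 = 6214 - 6484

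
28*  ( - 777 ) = - 21756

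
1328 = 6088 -4760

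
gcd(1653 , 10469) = 551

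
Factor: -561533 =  - 7^1*97^1*827^1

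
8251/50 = 165 + 1/50  =  165.02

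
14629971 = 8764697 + 5865274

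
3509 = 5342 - 1833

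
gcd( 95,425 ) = 5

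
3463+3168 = 6631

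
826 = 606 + 220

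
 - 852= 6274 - 7126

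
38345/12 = 3195 +5/12 = 3195.42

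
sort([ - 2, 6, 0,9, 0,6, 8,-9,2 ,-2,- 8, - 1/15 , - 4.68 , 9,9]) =[  -  9, - 8,  -  4.68, -2,-2,-1/15, 0, 0,2,6,6,8, 9, 9, 9]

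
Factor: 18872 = 2^3*  7^1*337^1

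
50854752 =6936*7332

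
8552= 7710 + 842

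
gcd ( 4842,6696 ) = 18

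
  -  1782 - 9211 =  - 10993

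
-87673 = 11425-99098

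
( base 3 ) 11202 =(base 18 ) 72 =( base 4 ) 2000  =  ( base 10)128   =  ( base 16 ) 80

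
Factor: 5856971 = 193^1* 30347^1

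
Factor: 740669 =23^1*32203^1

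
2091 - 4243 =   -  2152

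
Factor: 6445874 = 2^1*3222937^1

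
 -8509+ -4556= - 13065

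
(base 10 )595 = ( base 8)1123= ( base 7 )1510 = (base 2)1001010011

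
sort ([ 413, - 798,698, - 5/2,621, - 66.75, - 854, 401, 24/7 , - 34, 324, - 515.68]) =[-854, - 798, - 515.68,-66.75, - 34, - 5/2,24/7,324, 401, 413, 621,698]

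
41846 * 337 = 14102102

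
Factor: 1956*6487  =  12688572=2^2*3^1* 13^1 *163^1*499^1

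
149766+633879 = 783645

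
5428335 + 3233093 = 8661428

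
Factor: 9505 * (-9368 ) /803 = -2^3*5^1*11^(-1 )*73^ (-1 )*1171^1*1901^1 = - 89042840/803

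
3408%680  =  8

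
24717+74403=99120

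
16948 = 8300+8648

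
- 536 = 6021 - 6557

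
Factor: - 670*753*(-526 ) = 2^2 * 3^1*5^1*67^1*251^1*263^1 = 265372260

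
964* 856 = 825184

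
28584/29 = 985 + 19/29 = 985.66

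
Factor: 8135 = 5^1*1627^1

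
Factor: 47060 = 2^2 * 5^1 * 13^1*181^1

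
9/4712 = 9/4712 = 0.00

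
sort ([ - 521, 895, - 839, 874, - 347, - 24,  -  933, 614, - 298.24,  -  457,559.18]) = [ - 933, - 839,-521, - 457, - 347 , - 298.24, - 24, 559.18, 614 , 874, 895] 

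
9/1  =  9 = 9.00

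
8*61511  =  492088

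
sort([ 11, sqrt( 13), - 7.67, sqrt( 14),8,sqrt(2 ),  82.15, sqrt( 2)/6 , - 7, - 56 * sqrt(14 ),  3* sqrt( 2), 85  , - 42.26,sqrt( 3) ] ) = [  -  56*sqrt( 14), - 42.26, - 7.67, - 7 , sqrt(2)/6, sqrt( 2),sqrt( 3 ), sqrt( 13), sqrt( 14 ),3*sqrt(2),8,11, 82.15 , 85 ] 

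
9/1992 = 3/664= 0.00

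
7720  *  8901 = 68715720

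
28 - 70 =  - 42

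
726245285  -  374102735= 352142550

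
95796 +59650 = 155446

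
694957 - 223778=471179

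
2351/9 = 2351/9  =  261.22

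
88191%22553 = 20532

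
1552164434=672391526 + 879772908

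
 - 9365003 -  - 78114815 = 68749812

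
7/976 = 7/976 = 0.01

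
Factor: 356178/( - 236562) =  -23^1*29^1*443^( - 1)  =  - 667/443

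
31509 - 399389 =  - 367880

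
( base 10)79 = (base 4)1033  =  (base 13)61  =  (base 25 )34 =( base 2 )1001111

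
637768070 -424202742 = 213565328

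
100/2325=4/93 = 0.04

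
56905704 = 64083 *888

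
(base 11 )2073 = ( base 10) 2742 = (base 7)10665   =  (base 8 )5266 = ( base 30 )31C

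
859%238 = 145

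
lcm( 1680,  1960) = 11760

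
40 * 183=7320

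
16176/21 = 5392/7 = 770.29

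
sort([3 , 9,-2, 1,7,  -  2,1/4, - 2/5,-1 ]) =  [ - 2 , - 2,-1,-2/5, 1/4, 1,3,7,9 ]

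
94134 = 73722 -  - 20412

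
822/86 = 411/43 = 9.56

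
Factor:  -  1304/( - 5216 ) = 1/4  =  2^(-2 ) 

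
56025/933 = 18675/311 = 60.05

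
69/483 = 1/7 = 0.14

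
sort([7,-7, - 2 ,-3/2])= [ - 7,-2, - 3/2, 7 ] 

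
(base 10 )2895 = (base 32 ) 2qf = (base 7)11304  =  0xB4F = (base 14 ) 10AB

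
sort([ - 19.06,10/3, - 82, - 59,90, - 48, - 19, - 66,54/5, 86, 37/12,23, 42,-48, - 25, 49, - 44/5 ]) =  [- 82, - 66, - 59, - 48, - 48, - 25, - 19.06, - 19 , - 44/5,37/12, 10/3, 54/5,  23,  42,49, 86, 90 ] 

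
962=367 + 595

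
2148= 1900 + 248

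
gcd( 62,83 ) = 1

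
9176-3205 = 5971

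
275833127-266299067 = 9534060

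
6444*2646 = 17050824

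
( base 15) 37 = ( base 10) 52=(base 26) 20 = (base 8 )64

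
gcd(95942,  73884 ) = 2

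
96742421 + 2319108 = 99061529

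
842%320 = 202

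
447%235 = 212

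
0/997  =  0 =0.00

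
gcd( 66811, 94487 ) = 1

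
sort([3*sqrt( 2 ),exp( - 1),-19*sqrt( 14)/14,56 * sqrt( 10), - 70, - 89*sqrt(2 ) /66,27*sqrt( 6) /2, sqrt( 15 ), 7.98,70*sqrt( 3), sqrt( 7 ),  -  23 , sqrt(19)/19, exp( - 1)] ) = [ - 70,- 23, - 19 * sqrt( 14)/14, - 89*sqrt( 2 )/66 , sqrt( 19)/19 , exp( - 1), exp( - 1), sqrt( 7 ) , sqrt( 15 ) , 3*sqrt(2 ), 7.98 , 27*sqrt( 6)/2,  70*sqrt( 3 ),56*sqrt(10) ] 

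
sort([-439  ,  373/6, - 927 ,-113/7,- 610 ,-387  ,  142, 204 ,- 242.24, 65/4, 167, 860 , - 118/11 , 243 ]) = [ - 927, - 610, - 439, - 387,-242.24, - 113/7,- 118/11,65/4, 373/6, 142, 167, 204, 243, 860 ]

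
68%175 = 68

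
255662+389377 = 645039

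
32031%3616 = 3103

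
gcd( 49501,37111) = 59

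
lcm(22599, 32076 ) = 994356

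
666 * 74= 49284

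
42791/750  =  42791/750 = 57.05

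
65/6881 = 65/6881 = 0.01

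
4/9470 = 2/4735 = 0.00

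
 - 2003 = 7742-9745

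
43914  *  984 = 43211376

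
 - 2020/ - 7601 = 2020/7601=0.27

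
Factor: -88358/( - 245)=2^1 *5^( - 1 )  *7^( - 2) * 44179^1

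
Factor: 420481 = 420481^1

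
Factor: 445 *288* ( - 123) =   -  2^5*3^3*5^1 * 41^1*89^1 =- 15763680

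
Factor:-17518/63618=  -19/69 = - 3^( - 1 )*19^1*23^(-1)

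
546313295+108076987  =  654390282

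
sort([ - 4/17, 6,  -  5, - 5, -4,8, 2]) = [ -5,  -  5,- 4, - 4/17, 2, 6,8] 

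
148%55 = 38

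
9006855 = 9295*969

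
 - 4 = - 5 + 1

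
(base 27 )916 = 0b1100111000010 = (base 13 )3003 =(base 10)6594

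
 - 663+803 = 140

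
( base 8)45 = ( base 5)122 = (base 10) 37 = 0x25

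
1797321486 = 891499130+905822356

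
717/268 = 717/268 = 2.68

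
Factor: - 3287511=  -  3^2 * 17^1 * 21487^1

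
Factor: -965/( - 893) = 5^1*19^(- 1)*47^ ( - 1)*193^1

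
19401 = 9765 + 9636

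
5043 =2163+2880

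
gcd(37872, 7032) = 24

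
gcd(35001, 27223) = 3889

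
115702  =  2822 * 41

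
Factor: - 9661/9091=-9091^( - 1 )*9661^1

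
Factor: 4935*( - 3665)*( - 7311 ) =3^2*5^2*7^1*47^1*733^1*2437^1=132232412025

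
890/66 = 445/33 = 13.48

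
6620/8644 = 1655/2161= 0.77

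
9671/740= 9671/740 = 13.07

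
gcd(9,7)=1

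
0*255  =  0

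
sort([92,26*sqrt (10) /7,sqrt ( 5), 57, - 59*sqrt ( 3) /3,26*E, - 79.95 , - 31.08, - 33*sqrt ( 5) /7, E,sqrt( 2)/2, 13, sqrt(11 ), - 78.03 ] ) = [ - 79.95, - 78.03, -59*sqrt (3) /3, - 31.08, - 33*sqrt(5) /7,sqrt( 2 ) /2 , sqrt( 5),E,sqrt(11),26*sqrt( 10)/7,13,57,26*E,92 ]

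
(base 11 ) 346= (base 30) DN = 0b110011101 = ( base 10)413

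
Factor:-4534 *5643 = - 2^1*3^3*11^1*19^1 * 2267^1 = - 25585362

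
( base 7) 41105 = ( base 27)DJB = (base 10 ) 10001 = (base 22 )KED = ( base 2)10011100010001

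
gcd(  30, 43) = 1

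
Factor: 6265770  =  2^1*3^1 * 5^1*7^1*29837^1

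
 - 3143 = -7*449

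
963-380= 583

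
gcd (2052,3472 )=4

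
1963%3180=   1963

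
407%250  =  157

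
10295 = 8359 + 1936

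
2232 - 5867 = - 3635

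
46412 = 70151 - 23739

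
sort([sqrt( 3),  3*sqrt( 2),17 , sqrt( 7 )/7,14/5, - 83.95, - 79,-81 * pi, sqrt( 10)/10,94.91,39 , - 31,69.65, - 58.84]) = [ - 81 * pi, -83.95, - 79,-58.84, - 31,sqrt( 10)/10, sqrt(7 ) /7,sqrt (3),  14/5,3*sqrt (2),  17,39, 69.65, 94.91]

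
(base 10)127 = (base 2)1111111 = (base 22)5h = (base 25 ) 52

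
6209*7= 43463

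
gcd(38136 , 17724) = 84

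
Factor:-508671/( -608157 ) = 11^(- 1)*6143^(-1) * 56519^1  =  56519/67573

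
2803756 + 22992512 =25796268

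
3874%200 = 74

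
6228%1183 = 313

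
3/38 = 3/38   =  0.08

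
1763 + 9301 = 11064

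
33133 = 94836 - 61703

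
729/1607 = 729/1607 =0.45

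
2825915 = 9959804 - 7133889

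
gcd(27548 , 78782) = 2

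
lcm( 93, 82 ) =7626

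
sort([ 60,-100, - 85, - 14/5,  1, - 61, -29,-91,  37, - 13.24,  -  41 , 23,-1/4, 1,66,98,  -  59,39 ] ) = [ - 100, - 91 , - 85,-61,-59, - 41, - 29, - 13.24, - 14/5,-1/4,1,1, 23,37,39,60,66,98]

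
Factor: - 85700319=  -3^1* 197^1*145009^1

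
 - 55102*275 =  - 15153050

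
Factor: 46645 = 5^1*19^1*491^1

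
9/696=3/232 = 0.01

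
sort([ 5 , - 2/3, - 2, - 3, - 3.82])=[ - 3.82, - 3,-2, - 2/3, 5 ] 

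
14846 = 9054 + 5792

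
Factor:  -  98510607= - 3^3*13^2*21589^1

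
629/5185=37/305 = 0.12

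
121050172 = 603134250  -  482084078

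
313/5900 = 313/5900 = 0.05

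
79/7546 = 79/7546=0.01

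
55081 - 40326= 14755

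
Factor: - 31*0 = 0^1 =0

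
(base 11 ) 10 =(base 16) B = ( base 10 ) 11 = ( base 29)b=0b1011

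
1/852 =1/852  =  0.00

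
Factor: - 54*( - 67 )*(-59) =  - 213462= - 2^1*3^3 * 59^1*67^1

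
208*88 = 18304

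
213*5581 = 1188753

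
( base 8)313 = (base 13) 128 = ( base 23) 8j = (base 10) 203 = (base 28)77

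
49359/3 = 16453 = 16453.00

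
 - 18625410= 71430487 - 90055897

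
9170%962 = 512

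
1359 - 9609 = -8250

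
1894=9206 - 7312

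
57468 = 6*9578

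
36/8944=9/2236 =0.00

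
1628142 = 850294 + 777848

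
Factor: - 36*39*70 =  - 98280 = - 2^3* 3^3*5^1*7^1 *13^1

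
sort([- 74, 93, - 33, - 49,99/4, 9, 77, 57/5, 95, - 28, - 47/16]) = [ - 74,-49, - 33, - 28, - 47/16, 9,57/5, 99/4, 77, 93, 95 ] 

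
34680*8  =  277440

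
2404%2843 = 2404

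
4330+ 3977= 8307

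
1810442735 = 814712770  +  995729965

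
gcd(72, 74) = 2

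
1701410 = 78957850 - 77256440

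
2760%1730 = 1030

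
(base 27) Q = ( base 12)22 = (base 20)16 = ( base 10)26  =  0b11010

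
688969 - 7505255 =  - 6816286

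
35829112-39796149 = -3967037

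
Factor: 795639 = 3^1*13^1 * 23^1*887^1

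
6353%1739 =1136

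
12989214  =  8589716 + 4399498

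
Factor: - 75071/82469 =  - 41^1*1831^1*82469^(-1) 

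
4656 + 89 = 4745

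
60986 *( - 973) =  - 59339378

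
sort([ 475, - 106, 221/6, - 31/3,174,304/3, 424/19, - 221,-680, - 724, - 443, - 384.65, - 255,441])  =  [-724, -680, - 443, - 384.65, - 255, - 221, - 106, - 31/3, 424/19, 221/6, 304/3, 174,441,  475]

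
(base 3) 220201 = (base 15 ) 2e7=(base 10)667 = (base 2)1010011011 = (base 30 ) M7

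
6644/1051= 6+ 338/1051 = 6.32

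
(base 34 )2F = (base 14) 5d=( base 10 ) 83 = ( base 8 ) 123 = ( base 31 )2l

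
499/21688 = 499/21688 = 0.02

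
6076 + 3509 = 9585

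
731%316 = 99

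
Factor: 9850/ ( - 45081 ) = -2^1*3^( - 2 ) * 5^2 * 197^1*5009^ ( - 1 ) 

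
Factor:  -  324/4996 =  - 81/1249=- 3^4 * 1249^(  -  1) 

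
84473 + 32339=116812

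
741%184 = 5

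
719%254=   211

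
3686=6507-2821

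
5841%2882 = 77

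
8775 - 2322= 6453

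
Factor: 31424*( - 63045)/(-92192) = 61910190/2881= 2^1*3^3 * 5^1*43^ ( - 1)*67^( - 1)*467^1*491^1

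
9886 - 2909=6977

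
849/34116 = 283/11372 = 0.02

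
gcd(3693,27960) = 3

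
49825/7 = 7117 + 6/7  =  7117.86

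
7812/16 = 488+1/4  =  488.25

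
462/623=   66/89 = 0.74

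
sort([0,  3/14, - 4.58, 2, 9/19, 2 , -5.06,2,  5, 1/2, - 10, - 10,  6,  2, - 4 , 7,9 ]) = [ - 10,  -  10,-5.06,-4.58, - 4,0,3/14, 9/19, 1/2,  2,2,2, 2, 5,6,7,9 ] 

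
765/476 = 1+17/28 = 1.61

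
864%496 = 368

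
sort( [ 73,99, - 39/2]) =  [ - 39/2 , 73,99 ] 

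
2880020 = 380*7579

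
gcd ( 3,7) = 1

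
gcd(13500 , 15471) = 27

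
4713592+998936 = 5712528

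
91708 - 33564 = 58144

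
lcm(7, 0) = 0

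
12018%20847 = 12018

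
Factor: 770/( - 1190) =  -11/17 =- 11^1*17^( - 1) 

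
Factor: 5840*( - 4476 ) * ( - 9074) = 237192908160 = 2^7*3^1 * 5^1 *13^1*73^1*349^1*373^1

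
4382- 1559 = 2823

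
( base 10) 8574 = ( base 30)9FO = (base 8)20576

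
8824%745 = 629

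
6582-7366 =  - 784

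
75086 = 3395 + 71691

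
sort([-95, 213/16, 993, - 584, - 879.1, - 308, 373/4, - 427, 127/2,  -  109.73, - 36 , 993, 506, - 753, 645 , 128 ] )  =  [ - 879.1 , - 753, - 584, - 427, - 308, - 109.73, - 95,-36 , 213/16 , 127/2, 373/4, 128, 506, 645, 993, 993]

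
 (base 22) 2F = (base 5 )214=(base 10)59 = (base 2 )111011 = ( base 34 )1P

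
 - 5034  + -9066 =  - 14100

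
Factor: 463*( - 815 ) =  - 377345= - 5^1*163^1 * 463^1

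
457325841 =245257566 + 212068275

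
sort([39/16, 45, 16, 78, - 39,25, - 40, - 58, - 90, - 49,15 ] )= [ - 90,- 58,  -  49, - 40, -39, 39/16, 15,  16,25, 45, 78]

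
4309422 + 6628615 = 10938037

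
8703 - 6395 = 2308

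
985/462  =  985/462 =2.13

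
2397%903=591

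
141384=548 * 258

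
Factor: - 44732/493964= - 11183/123491 = -53^1 * 211^1 * 123491^( - 1) 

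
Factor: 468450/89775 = 694/133 =2^1*7^( - 1)*19^(-1)*347^1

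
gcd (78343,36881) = 1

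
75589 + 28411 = 104000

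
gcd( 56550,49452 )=78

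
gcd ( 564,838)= 2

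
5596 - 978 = 4618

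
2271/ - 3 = -757 + 0/1  =  -757.00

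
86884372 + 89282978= 176167350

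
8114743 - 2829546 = 5285197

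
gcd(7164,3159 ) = 9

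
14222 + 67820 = 82042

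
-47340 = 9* (-5260) 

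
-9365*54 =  - 505710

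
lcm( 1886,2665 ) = 122590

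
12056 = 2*6028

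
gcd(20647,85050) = 1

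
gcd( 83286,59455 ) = 1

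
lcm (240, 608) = 9120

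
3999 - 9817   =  -5818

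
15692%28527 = 15692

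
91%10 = 1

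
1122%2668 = 1122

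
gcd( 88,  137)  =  1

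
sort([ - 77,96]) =[ - 77, 96 ] 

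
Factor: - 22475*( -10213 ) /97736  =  229537175/97736 = 2^( -3 )*5^2 * 7^1*19^( - 1) * 29^1*31^1*643^ ( - 1) * 1459^1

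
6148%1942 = 322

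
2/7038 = 1/3519 = 0.00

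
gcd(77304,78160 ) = 8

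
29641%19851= 9790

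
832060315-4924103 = 827136212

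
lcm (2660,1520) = 10640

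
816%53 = 21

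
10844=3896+6948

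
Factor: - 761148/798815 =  - 2^2*3^2*  5^( - 1 ) * 21143^1*159763^( - 1 )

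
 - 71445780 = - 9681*7380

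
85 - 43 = 42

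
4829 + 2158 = 6987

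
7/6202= 1/886= 0.00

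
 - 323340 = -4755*68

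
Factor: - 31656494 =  - 2^1*15828247^1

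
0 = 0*7983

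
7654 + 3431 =11085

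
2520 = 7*360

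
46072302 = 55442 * 831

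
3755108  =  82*45794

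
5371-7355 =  - 1984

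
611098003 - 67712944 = 543385059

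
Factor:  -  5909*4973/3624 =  - 29385457/3624 = -2^( - 3)*3^( - 1)*19^1*151^ ( - 1)*311^1*4973^1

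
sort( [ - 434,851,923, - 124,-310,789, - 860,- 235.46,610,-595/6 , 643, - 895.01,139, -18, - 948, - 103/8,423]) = [ - 948, - 895.01, - 860, - 434, - 310, - 235.46 ,- 124, - 595/6, - 18 ,  -  103/8,139,  423,610,643,789,851,923] 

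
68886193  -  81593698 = -12707505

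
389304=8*48663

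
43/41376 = 43/41376  =  0.00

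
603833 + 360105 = 963938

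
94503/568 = 94503/568 = 166.38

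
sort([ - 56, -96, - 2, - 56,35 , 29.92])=[ - 96, - 56,-56,  -  2, 29.92,35 ]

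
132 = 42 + 90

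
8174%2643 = 245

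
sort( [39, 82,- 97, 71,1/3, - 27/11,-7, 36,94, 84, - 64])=[-97, - 64, - 7, - 27/11,  1/3, 36,39, 71, 82,84,94]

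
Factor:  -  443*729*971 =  - 313581537=   -3^6* 443^1*971^1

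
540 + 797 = 1337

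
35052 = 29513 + 5539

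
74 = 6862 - 6788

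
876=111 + 765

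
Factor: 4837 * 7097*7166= 245995802374 = 2^1*7^1 * 47^1*151^1*691^1*3583^1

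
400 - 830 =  - 430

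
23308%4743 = 4336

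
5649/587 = 9 + 366/587=9.62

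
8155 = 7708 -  - 447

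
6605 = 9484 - 2879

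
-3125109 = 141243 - 3266352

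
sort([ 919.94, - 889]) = [-889,919.94]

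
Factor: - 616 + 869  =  11^1*23^1 = 253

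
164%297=164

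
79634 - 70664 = 8970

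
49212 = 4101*12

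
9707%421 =24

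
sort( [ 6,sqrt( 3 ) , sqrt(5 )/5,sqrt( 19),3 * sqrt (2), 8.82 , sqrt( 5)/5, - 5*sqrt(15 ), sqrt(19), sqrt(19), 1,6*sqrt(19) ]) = [-5 * sqrt(15),sqrt(5)/5,  sqrt( 5)/5,1, sqrt(3), 3 *sqrt(2),sqrt(19),sqrt(19),  sqrt(19 ) , 6,8.82,6* sqrt(19) ] 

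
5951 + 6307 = 12258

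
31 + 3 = 34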